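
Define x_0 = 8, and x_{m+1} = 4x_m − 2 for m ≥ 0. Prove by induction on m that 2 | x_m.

Base case: x_0 = 8 = 2·4, so 2 | x_0.
Assume 2 | x_k, so x_k = 2t for some integer t.
Then x_{k+1} = 4x_k − 2 = 4·(2t) − 2 = 2(4t − 1), so 2 | x_{k+1}.
Hence 2 | x_m for every m ≥ 0, by induction.

2 | x_m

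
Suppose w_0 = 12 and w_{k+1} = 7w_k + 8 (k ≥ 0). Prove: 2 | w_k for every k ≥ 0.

Base case: w_0 = 12 = 2·6, so 2 | w_0.
Assume 2 | w_j, so w_j = 2t for some integer t.
Then w_{j+1} = 7w_j + 8 = 7·(2t) + 8 = 2(7t + 4), so 2 | w_{j+1}.
By induction, 2 | w_k for all k ≥ 0.

2 | w_k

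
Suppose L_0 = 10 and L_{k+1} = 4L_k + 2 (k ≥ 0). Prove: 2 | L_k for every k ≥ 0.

Base case: L_0 = 10 = 2·5, so 2 | L_0.
Assume 2 | L_r, so L_r = 2t for some integer t.
Then L_{r+1} = 4L_r + 2 = 4·(2t) + 2 = 2(4t + 1), so 2 | L_{r+1}.
Hence 2 | L_k for every k ≥ 0, by induction.

2 | L_k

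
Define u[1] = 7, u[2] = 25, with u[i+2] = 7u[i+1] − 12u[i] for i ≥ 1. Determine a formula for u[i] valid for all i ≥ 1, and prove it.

Claim: u[i] = 3^i + 4^i.

Base cases: u[1] = 7 and 3^1 + 4^1 = 7; u[2] = 25 and 3^2 + 4^2 = 25.
Assume u[j] = 3^j + 4^j for all 1 ≤ j ≤ m, where m ≥ 2.
Then u[m+1] = 7u[m] − 12u[m−1] = 7·(3^m + 4^m) − 12·(3^{m−1} + 4^{m−1}) = (7·3 − 12)3^{m−1} + (7·4 − 12)4^{m−1} = 9·3^{m−1} + 16·4^{m−1} = 3^{m+1} + 4^{m+1}.
By strong induction, u[i] = 3^i + 4^i for all i ≥ 1.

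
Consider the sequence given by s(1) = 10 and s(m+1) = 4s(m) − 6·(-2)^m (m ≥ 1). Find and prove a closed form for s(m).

Claim: s(m) = 3·4^m + (-2)^m.

Base case: s(1) = 10, and 3·4^1 + (-2)^1 = 12 − 2 = 10.
Assume s(j) = 3·4^j + (-2)^j for some j ≥ 1.
Then s(j+1) = 4s(j) − 6·(-2)^j = 4·(3·4^j + (-2)^j) − 6·(-2)^j = 3·4^{j+1} + 4·(-2)^j − 6·(-2)^j = 3·4^{j+1} − 2·(-2)^j = 3·4^{j+1} + (-2)^{j+1}.
So the formula holds for j+1, and by induction s(m) = 3·4^m + (-2)^m for all m ≥ 1.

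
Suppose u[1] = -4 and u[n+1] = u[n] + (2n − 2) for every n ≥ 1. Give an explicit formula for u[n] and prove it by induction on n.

Claim: u[n] = n^2 − 3n − 2.

Base case: u[1] = -4, and 1^2 − 3·1 − 2 = -4.
Assume u[r] = r^2 − 3r − 2.
Then u[r+1] = u[r] + (2r − 2) = (r^2 − 3r − 2) + (2r − 2) = r^2 − r − 4,
and (r+1)^2 − 3·(r+1) − 2 = r^2 − r − 4.
This completes the inductive step, so u[n] = n^2 − 3n − 2 for all n ≥ 1.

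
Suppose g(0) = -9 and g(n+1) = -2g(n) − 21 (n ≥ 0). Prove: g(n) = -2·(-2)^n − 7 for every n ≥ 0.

Base case: g(0) = -9, and -2·(-2)^0 − 7 = -2 − 7 = -9.
Assume g(j) = -2·(-2)^j − 7 for some j ≥ 0.
Then g(j+1) = -2g(j) − 21 = -2·(-2·(-2)^j − 7) − 21 = 4·(-2)^j + 14 − 21 = -2·(-2)^{j+1} − 7.
Hence g(n) = -2·(-2)^n − 7 for every n ≥ 0, by induction.

g(n) = -2·(-2)^n − 7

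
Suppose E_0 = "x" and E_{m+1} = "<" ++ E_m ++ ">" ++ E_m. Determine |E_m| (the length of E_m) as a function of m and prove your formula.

Claim: |E_m| = 3·2^m − 2.

Base case: |E_0| = 1, and 3·2^0 − 2 = 1.
Assume |E_j| = 3·2^j − 2.
Then |E_{j+1}| = 1 + |E_j| + 1 + |E_j| = 2|E_j| + 2 = 2(3·2^j − 2) + 2 = 3·2^{j+1} − 4 + 2 = 3·2^{j+1} − 2.
Hence |E_m| = 3·2^m − 2 for every m ≥ 0, by induction.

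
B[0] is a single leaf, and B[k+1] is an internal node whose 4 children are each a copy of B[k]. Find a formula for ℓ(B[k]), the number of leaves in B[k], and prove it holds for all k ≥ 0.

Claim: ℓ(B[k]) = 4^k.

Base case: ℓ(B[0]) = 1, and 4^0 = 1.
Assume ℓ(B[j]) = 4^j.
Then ℓ(B[j+1]) = 4·ℓ(B[j]) = 4·4^j = 4^{j+1}.
This completes the inductive step, so ℓ(B[k]) = 4^k for all k ≥ 0.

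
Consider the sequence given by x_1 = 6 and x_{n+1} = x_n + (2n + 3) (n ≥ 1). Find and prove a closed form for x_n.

Claim: x_n = n^2 + 2n + 3.

Base case: x_1 = 6, and 1^2 + 2·1 + 3 = 6.
Assume x_r = r^2 + 2r + 3.
Then x_{r+1} = x_r + (2r + 3) = (r^2 + 2r + 3) + (2r + 3) = r^2 + 4r + 6,
and (r+1)^2 + 2·(r+1) + 3 = r^2 + 4r + 6.
Hence x_n = n^2 + 2n + 3 for every n ≥ 1, by induction.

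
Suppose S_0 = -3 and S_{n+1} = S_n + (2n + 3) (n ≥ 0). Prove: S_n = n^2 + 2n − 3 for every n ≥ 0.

Base case: S_0 = -3, and 0^2 + 2·0 − 3 = -3.
Assume S_j = j^2 + 2j − 3.
Then S_{j+1} = S_j + (2j + 3) = (j^2 + 2j − 3) + (2j + 3) = j^2 + 4j,
and (j+1)^2 + 2·(j+1) − 3 = j^2 + 4j.
By induction, S_n = n^2 + 2n − 3 for all n ≥ 0.

S_n = n^2 + 2n − 3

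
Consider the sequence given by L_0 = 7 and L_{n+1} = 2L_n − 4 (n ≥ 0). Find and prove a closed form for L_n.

Claim: L_n = 3·2^n + 4.

Base case: L_0 = 7, and 3·2^0 + 4 = 3 + 4 = 7.
Assume L_j = 3·2^j + 4 for some j ≥ 0.
Then L_{j+1} = 2L_j − 4 = 2·(3·2^j + 4) − 4 = 6·2^j + 8 − 4 = 3·2^{j+1} + 4.
So the formula holds for j+1, and by induction L_n = 3·2^n + 4 for all n ≥ 0.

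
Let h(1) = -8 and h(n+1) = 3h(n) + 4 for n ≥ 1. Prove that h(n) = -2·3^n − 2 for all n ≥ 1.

Base case: h(1) = -8, and -2·3^1 − 2 = -6 − 2 = -8.
Assume h(k) = -2·3^k − 2 for some k ≥ 1.
Then h(k+1) = 3h(k) + 4 = 3·(-2·3^k − 2) + 4 = -6·3^k − 6 + 4 = -2·3^{k+1} − 2.
This completes the inductive step, so h(n) = -2·3^n − 2 for all n ≥ 1.

h(n) = -2·3^n − 2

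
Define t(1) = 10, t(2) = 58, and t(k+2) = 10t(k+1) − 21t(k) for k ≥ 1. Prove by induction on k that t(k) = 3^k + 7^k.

Base cases: t(1) = 10 and 3^1 + 7^1 = 10; t(2) = 58 and 3^2 + 7^2 = 58.
Assume t(i) = 3^i + 7^i for all 1 ≤ i ≤ j, where j ≥ 2.
Then t(j+1) = 10t(j) − 21t(j−1) = 10·(3^j + 7^j) − 21·(3^{j−1} + 7^{j−1}) = (10·3 − 21)3^{j−1} + (10·7 − 21)7^{j−1} = 9·3^{j−1} + 49·7^{j−1} = 3^{j+1} + 7^{j+1}.
By strong induction, t(k) = 3^k + 7^k for all k ≥ 1.

t(k) = 3^k + 7^k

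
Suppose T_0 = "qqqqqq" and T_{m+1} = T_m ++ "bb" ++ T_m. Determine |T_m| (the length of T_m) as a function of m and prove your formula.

Claim: |T_m| = 2^{m+3} − 2.

Base case: |T_0| = 6, and 2^{0+3} − 2 = 6.
Assume |T_r| = 2^{r+3} − 2.
Then |T_{r+1}| = |T_r| + 2 + |T_r| = 2|T_r| + 2 = 2(2^{r+3} − 2) + 2 = 2^{r+1+3} − 4 + 2 = 2^{r+1+3} − 2.
By induction, |T_m| = 2^{m+3} − 2 for all m ≥ 0.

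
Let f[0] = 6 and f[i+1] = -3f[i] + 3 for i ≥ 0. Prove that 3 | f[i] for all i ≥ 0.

Base case: f[0] = 6 = 3·2, so 3 | f[0].
Assume 3 | f[r], so f[r] = 3t for some integer t.
Then f[r+1] = -3f[r] + 3 = -3·(3t) + 3 = 3(-3t + 1), so 3 | f[r+1].
This completes the inductive step, so 3 | f[i] for all i ≥ 0.

3 | f[i]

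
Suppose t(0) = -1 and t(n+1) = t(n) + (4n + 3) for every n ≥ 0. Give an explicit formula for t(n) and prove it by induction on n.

Claim: t(n) = 2n^2 + n − 1.

Base case: t(0) = -1, and 2·0^2 + 0 − 1 = -1.
Assume t(k) = 2k^2 + k − 1.
Then t(k+1) = t(k) + (4k + 3) = (2k^2 + k − 1) + (4k + 3) = 2k^2 + 5k + 2,
and 2·(k+1)^2 + (k+1) − 1 = 2k^2 + 5k + 2.
This completes the inductive step, so t(n) = 2n^2 + n − 1 for all n ≥ 0.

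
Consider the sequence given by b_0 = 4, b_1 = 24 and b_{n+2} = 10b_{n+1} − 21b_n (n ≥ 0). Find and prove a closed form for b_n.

Claim: b_n = 3·7^n + 3^n.

Base cases: b_0 = 4 and 3·7^0 + 3^0 = 4; b_1 = 24 and 3·7^1 + 3^1 = 24.
Assume b_j = 3·7^j + 3^j for all 0 ≤ j ≤ m, where m ≥ 1.
Then b_{m+1} = 10b_m − 21b_{m−1} = 10·(3·7^m + 3^m) − 21·(3·7^{m−1} + 3^{m−1}) = 3·(10·7 − 21)7^{m−1} + (10·3 − 21)3^{m−1} = 147·7^{m−1} + 9·3^{m−1} = 3·7^{m+1} + 3^{m+1}.
So the formula holds for m+1, and by strong induction b_n = 3·7^n + 3^n for all n ≥ 0.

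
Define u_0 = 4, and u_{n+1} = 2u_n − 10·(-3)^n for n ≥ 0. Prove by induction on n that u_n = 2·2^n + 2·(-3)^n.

Base case: u_0 = 4, and 2·2^0 + 2·(-3)^0 = 2 + 2 = 4.
Assume u_j = 2·2^j + 2·(-3)^j for some j ≥ 0.
Then u_{j+1} = 2u_j − 10·(-3)^j = 2·(2·2^j + 2·(-3)^j) − 10·(-3)^j = 2·2^{j+1} + 4·(-3)^j − 10·(-3)^j = 2·2^{j+1} − 6·(-3)^j = 2·2^{j+1} + 2·(-3)^{j+1}.
Hence u_n = 2·2^n + 2·(-3)^n for every n ≥ 0, by induction.

u_n = 2·2^n + 2·(-3)^n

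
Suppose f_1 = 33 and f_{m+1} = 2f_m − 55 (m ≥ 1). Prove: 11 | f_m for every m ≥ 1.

Base case: f_1 = 33 = 11·3, so 11 | f_1.
Assume 11 | f_r, so f_r = 11t for some integer t.
Then f_{r+1} = 2f_r − 55 = 2·(11t) − 55 = 11(2t − 5), so 11 | f_{r+1}.
By induction, 11 | f_m for all m ≥ 1.

11 | f_m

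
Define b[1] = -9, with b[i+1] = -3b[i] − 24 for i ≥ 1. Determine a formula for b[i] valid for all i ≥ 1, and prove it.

Claim: b[i] = (-3)^i − 6.

Base case: b[1] = -9, and (-3)^1 − 6 = -3 − 6 = -9.
Assume b[j] = (-3)^j − 6 for some j ≥ 1.
Then b[j+1] = -3b[j] − 24 = -3·((-3)^j − 6) − 24 = -3·(-3)^j + 18 − 24 = (-3)^{j+1} − 6.
Hence b[i] = (-3)^i − 6 for every i ≥ 1, by induction.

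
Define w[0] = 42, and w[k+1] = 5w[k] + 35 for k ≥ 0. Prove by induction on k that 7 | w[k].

Base case: w[0] = 42 = 7·6, so 7 | w[0].
Assume 7 | w[m], so w[m] = 7t for some integer t.
Then w[m+1] = 5w[m] + 35 = 5·(7t) + 35 = 7(5t + 5), so 7 | w[m+1].
So the property holds for m+1, and by induction 7 | w[k] for all k ≥ 0.

7 | w[k]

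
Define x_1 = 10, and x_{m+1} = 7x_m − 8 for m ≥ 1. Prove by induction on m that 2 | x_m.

Base case: x_1 = 10 = 2·5, so 2 | x_1.
Assume 2 | x_k, so x_k = 2t for some integer t.
Then x_{k+1} = 7x_k − 8 = 7·(2t) − 8 = 2(7t − 4), so 2 | x_{k+1}.
This completes the inductive step, so 2 | x_m for all m ≥ 1.

2 | x_m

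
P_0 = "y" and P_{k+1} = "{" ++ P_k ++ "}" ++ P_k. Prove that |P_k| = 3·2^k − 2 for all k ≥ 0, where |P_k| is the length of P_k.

Base case: |P_0| = 1, and 3·2^0 − 2 = 1.
Assume |P_m| = 3·2^m − 2.
Then |P_{m+1}| = 1 + |P_m| + 1 + |P_m| = 2|P_m| + 2 = 2(3·2^m − 2) + 2 = 3·2^{m+1} − 4 + 2 = 3·2^{m+1} − 2.
Hence |P_k| = 3·2^k − 2 for every k ≥ 0, by induction.

|P_k| = 3·2^k − 2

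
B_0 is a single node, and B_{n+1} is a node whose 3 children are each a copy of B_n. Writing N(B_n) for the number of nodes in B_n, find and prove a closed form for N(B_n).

Claim: N(B_n) = (3^{n+1} − 1)/2.

Base case: N(B_0) = 1, and (3^{0+1} − 1)/2 = 1.
Assume N(B_m) = (3^{m+1} − 1)/2.
Then N(B_{m+1}) = 1 + 3N(B_m) = 1 + 3·(3^{m+1} − 1)/2 = 1 + (3^{m+2} − 3)/2 = (2 + 3^{m+2} − 3)/2 = (3^{m+2} − 1)/2.
Hence N(B_n) = (3^{n+1} − 1)/2 for every n ≥ 0, by induction.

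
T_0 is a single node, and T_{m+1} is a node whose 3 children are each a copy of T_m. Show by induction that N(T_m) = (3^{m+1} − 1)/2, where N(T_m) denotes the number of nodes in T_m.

Base case: N(T_0) = 1, and (3^{0+1} − 1)/2 = 1.
Assume N(T_k) = (3^{k+1} − 1)/2.
Then N(T_{k+1}) = 1 + 3N(T_k) = 1 + 3·(3^{k+1} − 1)/2 = 1 + (3^{k+2} − 3)/2 = (2 + 3^{k+2} − 3)/2 = (3^{k+2} − 1)/2.
Hence N(T_m) = (3^{m+1} − 1)/2 for every m ≥ 0, by induction.

N(T_m) = (3^{m+1} − 1)/2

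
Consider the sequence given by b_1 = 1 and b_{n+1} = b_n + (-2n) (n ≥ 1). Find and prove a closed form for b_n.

Claim: b_n = -n^2 + n + 1.

Base case: b_1 = 1, and -1^2 + 1 + 1 = 1.
Assume b_j = -j^2 + j + 1.
Then b_{j+1} = b_j + (-2j) = (-j^2 + j + 1) + (-2j) = -j^2 − j + 1,
and -(j+1)^2 + (j+1) + 1 = -j^2 − j + 1.
By induction, b_n = -n^2 + n + 1 for all n ≥ 1.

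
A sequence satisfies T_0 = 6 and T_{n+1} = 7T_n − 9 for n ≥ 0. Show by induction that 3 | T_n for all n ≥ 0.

Base case: T_0 = 6 = 3·2, so 3 | T_0.
Assume 3 | T_m, so T_m = 3t for some integer t.
Then T_{m+1} = 7T_m − 9 = 7·(3t) − 9 = 3(7t − 3), so 3 | T_{m+1}.
Hence 3 | T_n for every n ≥ 0, by induction.

3 | T_n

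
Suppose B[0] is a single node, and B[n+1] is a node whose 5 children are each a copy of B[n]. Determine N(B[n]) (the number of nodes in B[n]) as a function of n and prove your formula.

Claim: N(B[n]) = (5^{n+1} − 1)/4.

Base case: N(B[0]) = 1, and (5^{0+1} − 1)/4 = 1.
Assume N(B[m]) = (5^{m+1} − 1)/4.
Then N(B[m+1]) = 1 + 5N(B[m]) = 1 + 5·(5^{m+1} − 1)/4 = 1 + (5^{m+2} − 5)/4 = (4 + 5^{m+2} − 5)/4 = (5^{m+2} − 1)/4.
By induction, N(B[n]) = (5^{n+1} − 1)/4 for all n ≥ 0.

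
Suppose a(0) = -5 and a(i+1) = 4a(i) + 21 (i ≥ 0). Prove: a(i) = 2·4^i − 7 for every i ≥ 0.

Base case: a(0) = -5, and 2·4^0 − 7 = 2 − 7 = -5.
Assume a(m) = 2·4^m − 7 for some m ≥ 0.
Then a(m+1) = 4a(m) + 21 = 4·(2·4^m − 7) + 21 = 8·4^m − 28 + 21 = 2·4^{m+1} − 7.
This completes the inductive step, so a(i) = 2·4^i − 7 for all i ≥ 0.

a(i) = 2·4^i − 7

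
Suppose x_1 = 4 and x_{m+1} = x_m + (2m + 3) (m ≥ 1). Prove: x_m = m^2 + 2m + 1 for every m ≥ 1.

Base case: x_1 = 4, and 1^2 + 2·1 + 1 = 4.
Assume x_j = j^2 + 2j + 1.
Then x_{j+1} = x_j + (2j + 3) = (j^2 + 2j + 1) + (2j + 3) = j^2 + 4j + 4,
and (j+1)^2 + 2·(j+1) + 1 = j^2 + 4j + 4.
This completes the inductive step, so x_m = m^2 + 2m + 1 for all m ≥ 1.

x_m = m^2 + 2m + 1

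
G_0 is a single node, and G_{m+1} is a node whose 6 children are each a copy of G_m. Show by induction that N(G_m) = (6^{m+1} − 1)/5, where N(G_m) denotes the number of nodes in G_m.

Base case: N(G_0) = 1, and (6^{0+1} − 1)/5 = 1.
Assume N(G_j) = (6^{j+1} − 1)/5.
Then N(G_{j+1}) = 1 + 6N(G_j) = 1 + 6·(6^{j+1} − 1)/5 = 1 + (6^{j+2} − 6)/5 = (5 + 6^{j+2} − 6)/5 = (6^{j+2} − 1)/5.
So the formula holds for j+1, and by induction N(G_m) = (6^{m+1} − 1)/5 for all m ≥ 0.

N(G_m) = (6^{m+1} − 1)/5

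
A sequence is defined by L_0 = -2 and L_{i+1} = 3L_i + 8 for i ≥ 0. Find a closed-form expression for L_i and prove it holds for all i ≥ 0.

Claim: L_i = 2·3^i − 4.

Base case: L_0 = -2, and 2·3^0 − 4 = 2 − 4 = -2.
Assume L_k = 2·3^k − 4 for some k ≥ 0.
Then L_{k+1} = 3L_k + 8 = 3·(2·3^k − 4) + 8 = 6·3^k − 12 + 8 = 2·3^{k+1} − 4.
So the formula holds for k+1, and by induction L_i = 2·3^i − 4 for all i ≥ 0.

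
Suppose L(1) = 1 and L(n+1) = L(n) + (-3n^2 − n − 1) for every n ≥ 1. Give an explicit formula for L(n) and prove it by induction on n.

Claim: L(n) = -n^3 + n^2 − n + 2.

Base case: L(1) = 1, and -1^3 + 1^2 − 1 + 2 = 1.
Assume L(k) = -k^3 + k^2 − k + 2.
Then L(k+1) = L(k) + (-3k^2 − k − 1) = (-k^3 + k^2 − k + 2) + (-3k^2 − k − 1) = -k^3 − 2k^2 − 2k + 1,
and -(k+1)^3 + (k+1)^2 − (k+1) + 2 = -k^3 − 2k^2 − 2k + 1.
This completes the inductive step, so L(n) = -n^3 + n^2 − n + 2 for all n ≥ 1.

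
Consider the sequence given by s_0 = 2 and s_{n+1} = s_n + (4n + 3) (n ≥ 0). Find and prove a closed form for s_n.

Claim: s_n = 2n^2 + n + 2.

Base case: s_0 = 2, and 2·0^2 + 0 + 2 = 2.
Assume s_r = 2r^2 + r + 2.
Then s_{r+1} = s_r + (4r + 3) = (2r^2 + r + 2) + (4r + 3) = 2r^2 + 5r + 5,
and 2·(r+1)^2 + (r+1) + 2 = 2r^2 + 5r + 5.
This completes the inductive step, so s_n = 2n^2 + n + 2 for all n ≥ 0.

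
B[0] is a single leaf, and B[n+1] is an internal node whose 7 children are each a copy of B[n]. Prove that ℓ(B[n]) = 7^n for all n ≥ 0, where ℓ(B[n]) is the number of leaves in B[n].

Base case: ℓ(B[0]) = 1, and 7^0 = 1.
Assume ℓ(B[m]) = 7^m.
Then ℓ(B[m+1]) = 7·ℓ(B[m]) = 7·7^m = 7^{m+1}.
By induction, ℓ(B[n]) = 7^n for all n ≥ 0.

ℓ(B[n]) = 7^n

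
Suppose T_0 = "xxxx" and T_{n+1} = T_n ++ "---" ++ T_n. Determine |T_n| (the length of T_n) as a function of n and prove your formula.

Claim: |T_n| = 7·2^n − 3.

Base case: |T_0| = 4, and 7·2^0 − 3 = 4.
Assume |T_k| = 7·2^k − 3.
Then |T_{k+1}| = |T_k| + 3 + |T_k| = 2|T_k| + 3 = 2(7·2^k − 3) + 3 = 7·2^{k+1} − 6 + 3 = 7·2^{k+1} − 3.
This completes the inductive step, so |T_n| = 7·2^n − 3 for all n ≥ 0.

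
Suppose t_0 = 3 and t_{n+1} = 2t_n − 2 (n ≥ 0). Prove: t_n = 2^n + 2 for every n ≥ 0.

Base case: t_0 = 3, and 2^0 + 2 = 1 + 2 = 3.
Assume t_m = 2^m + 2 for some m ≥ 0.
Then t_{m+1} = 2t_m − 2 = 2·(2^m + 2) − 2 = 2^{m+1} + 4 − 2 = 2^{m+1} + 2.
This completes the inductive step, so t_n = 2^n + 2 for all n ≥ 0.

t_n = 2^n + 2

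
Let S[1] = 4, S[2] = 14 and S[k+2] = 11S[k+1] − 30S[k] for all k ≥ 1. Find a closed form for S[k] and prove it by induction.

Claim: S[k] = 2·5^k − 6^k.

Base cases: S[1] = 4 and 2·5^1 − 6^1 = 4; S[2] = 14 and 2·5^2 − 6^2 = 14.
Assume S[j] = 2·5^j − 6^j for all 1 ≤ j ≤ r, where r ≥ 2.
Then S[r+1] = 11S[r] − 30S[r−1] = 11·(2·5^r − 6^r) − 30·(2·5^{r−1} − 6^{r−1}) = 2·(11·5 − 30)5^{r−1} − (11·6 − 30)6^{r−1} = 50·5^{r−1} − 36·6^{r−1} = 2·5^{r+1} − 6^{r+1}.
Hence S[k] = 2·5^k − 6^k for every k ≥ 1, by strong induction.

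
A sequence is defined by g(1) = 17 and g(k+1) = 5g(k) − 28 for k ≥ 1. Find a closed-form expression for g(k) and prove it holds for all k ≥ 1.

Claim: g(k) = 2·5^k + 7.

Base case: g(1) = 17, and 2·5^1 + 7 = 10 + 7 = 17.
Assume g(r) = 2·5^r + 7 for some r ≥ 1.
Then g(r+1) = 5g(r) − 28 = 5·(2·5^r + 7) − 28 = 10·5^r + 35 − 28 = 2·5^{r+1} + 7.
By induction, g(k) = 2·5^k + 7 for all k ≥ 1.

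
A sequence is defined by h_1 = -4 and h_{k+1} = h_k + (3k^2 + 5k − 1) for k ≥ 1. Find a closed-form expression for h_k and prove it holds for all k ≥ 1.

Claim: h_k = k^3 + k^2 − 3k − 3.

Base case: h_1 = -4, and 1^3 + 1^2 − 3·1 − 3 = -4.
Assume h_j = j^3 + j^2 − 3j − 3.
Then h_{j+1} = h_j + (3j^2 + 5j − 1) = (j^3 + j^2 − 3j − 3) + (3j^2 + 5j − 1) = j^3 + 4j^2 + 2j − 4,
and (j+1)^3 + (j+1)^2 − 3·(j+1) − 3 = j^3 + 4j^2 + 2j − 4.
Hence h_k = k^3 + k^2 − 3k − 3 for every k ≥ 1, by induction.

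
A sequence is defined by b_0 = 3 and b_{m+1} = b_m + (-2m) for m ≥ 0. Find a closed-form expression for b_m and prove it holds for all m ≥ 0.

Claim: b_m = -m^2 + m + 3.

Base case: b_0 = 3, and -0^2 + 0 + 3 = 3.
Assume b_j = -j^2 + j + 3.
Then b_{j+1} = b_j + (-2j) = (-j^2 + j + 3) + (-2j) = -j^2 − j + 3,
and -(j+1)^2 + (j+1) + 3 = -j^2 − j + 3.
By induction, b_m = -m^2 + m + 3 for all m ≥ 0.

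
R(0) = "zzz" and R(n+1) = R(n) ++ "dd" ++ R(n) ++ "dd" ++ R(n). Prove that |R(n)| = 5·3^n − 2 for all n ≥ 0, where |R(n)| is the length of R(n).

Base case: |R(0)| = 3, and 5·3^0 − 2 = 3.
Assume |R(k)| = 5·3^k − 2.
Then |R(k+1)| = 3|R(k)| + 4 = 3(5·3^k − 2) + 4 = 5·3^{k+1} − 6 + 4 = 5·3^{k+1} − 2.
So the formula holds for k+1, and by induction |R(n)| = 5·3^n − 2 for all n ≥ 0.

|R(n)| = 5·3^n − 2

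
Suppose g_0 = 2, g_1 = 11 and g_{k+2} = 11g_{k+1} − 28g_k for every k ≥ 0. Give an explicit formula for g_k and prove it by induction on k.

Claim: g_k = 4^k + 7^k.

Base cases: g_0 = 2 and 4^0 + 7^0 = 2; g_1 = 11 and 4^1 + 7^1 = 11.
Assume g_i = 4^i + 7^i for all 0 ≤ i ≤ j, where j ≥ 1.
Then g_{j+1} = 11g_j − 28g_{j−1} = 11·(4^j + 7^j) − 28·(4^{j−1} + 7^{j−1}) = (11·4 − 28)4^{j−1} + (11·7 − 28)7^{j−1} = 16·4^{j−1} + 49·7^{j−1} = 4^{j+1} + 7^{j+1}.
This completes the inductive step, so g_k = 4^k + 7^k for all k ≥ 0.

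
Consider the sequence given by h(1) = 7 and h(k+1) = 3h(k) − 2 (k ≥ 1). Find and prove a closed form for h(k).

Claim: h(k) = 2·3^k + 1.

Base case: h(1) = 7, and 2·3^1 + 1 = 6 + 1 = 7.
Assume h(j) = 2·3^j + 1 for some j ≥ 1.
Then h(j+1) = 3h(j) − 2 = 3·(2·3^j + 1) − 2 = 6·3^j + 3 − 2 = 2·3^{j+1} + 1.
Hence h(k) = 2·3^k + 1 for every k ≥ 1, by induction.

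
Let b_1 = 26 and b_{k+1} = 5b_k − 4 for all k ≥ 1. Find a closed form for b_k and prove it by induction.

Claim: b_k = 5^{k+1} + 1.

Base case: b_1 = 26, and 5^{1+1} + 1 = 25 + 1 = 26.
Assume b_r = 5^{r+1} + 1 for some r ≥ 1.
Then b_{r+1} = 5b_r − 4 = 5·(5^{r+1} + 1) − 4 = 5^{r+2} + 5 − 4 = 5^{r+2} + 1.
Hence b_k = 5^{k+1} + 1 for every k ≥ 1, by induction.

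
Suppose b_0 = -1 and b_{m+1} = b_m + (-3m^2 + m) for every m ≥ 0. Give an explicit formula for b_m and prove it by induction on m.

Claim: b_m = -m^3 + 2m^2 − m − 1.

Base case: b_0 = -1, and -0^3 + 2·0^2 − 0 − 1 = -1.
Assume b_j = -j^3 + 2j^2 − j − 1.
Then b_{j+1} = b_j + (-3j^2 + j) = (-j^3 + 2j^2 − j − 1) + (-3j^2 + j) = -j^3 − j^2 − 1,
and -(j+1)^3 + 2·(j+1)^2 − (j+1) − 1 = -j^3 − j^2 − 1.
By induction, b_m = -m^3 + 2m^2 − m − 1 for all m ≥ 0.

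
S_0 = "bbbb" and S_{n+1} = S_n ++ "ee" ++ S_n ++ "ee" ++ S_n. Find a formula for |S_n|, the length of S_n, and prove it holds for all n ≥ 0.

Claim: |S_n| = 6·3^n − 2.

Base case: |S_0| = 4, and 6·3^0 − 2 = 4.
Assume |S_m| = 6·3^m − 2.
Then |S_{m+1}| = 3|S_m| + 4 = 3(6·3^m − 2) + 4 = 6·3^{m+1} − 6 + 4 = 6·3^{m+1} − 2.
By induction, |S_n| = 6·3^n − 2 for all n ≥ 0.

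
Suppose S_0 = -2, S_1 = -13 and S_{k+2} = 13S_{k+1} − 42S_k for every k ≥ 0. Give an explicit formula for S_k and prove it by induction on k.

Claim: S_k = -6^k − 7^k.

Base cases: S_0 = -2 and -6^0 − 7^0 = -2; S_1 = -13 and -6^1 − 7^1 = -13.
Assume S_j = -6^j − 7^j for all 0 ≤ j ≤ m, where m ≥ 1.
Then S_{m+1} = 13S_m − 42S_{m−1} = 13·(-6^m − 7^m) − 42·(-6^{m−1} − 7^{m−1}) = -(13·6 − 42)6^{m−1} − (13·7 − 42)7^{m−1} = -36·6^{m−1} − 49·7^{m−1} = -6^{m+1} − 7^{m+1}.
This completes the inductive step, so S_k = -6^k − 7^k for all k ≥ 0.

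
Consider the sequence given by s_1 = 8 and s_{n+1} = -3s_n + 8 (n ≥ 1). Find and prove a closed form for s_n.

Claim: s_n = -2·(-3)^n + 2.

Base case: s_1 = 8, and -2·(-3)^1 + 2 = 6 + 2 = 8.
Assume s_j = -2·(-3)^j + 2 for some j ≥ 1.
Then s_{j+1} = -3s_j + 8 = -3·(-2·(-3)^j + 2) + 8 = 6·(-3)^j − 6 + 8 = -2·(-3)^{j+1} + 2.
By induction, s_n = -2·(-3)^n + 2 for all n ≥ 1.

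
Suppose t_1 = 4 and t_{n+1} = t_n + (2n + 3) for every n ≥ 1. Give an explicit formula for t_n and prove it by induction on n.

Claim: t_n = n^2 + 2n + 1.

Base case: t_1 = 4, and 1^2 + 2·1 + 1 = 4.
Assume t_j = j^2 + 2j + 1.
Then t_{j+1} = t_j + (2j + 3) = (j^2 + 2j + 1) + (2j + 3) = j^2 + 4j + 4,
and (j+1)^2 + 2·(j+1) + 1 = j^2 + 4j + 4.
Hence t_n = n^2 + 2n + 1 for every n ≥ 1, by induction.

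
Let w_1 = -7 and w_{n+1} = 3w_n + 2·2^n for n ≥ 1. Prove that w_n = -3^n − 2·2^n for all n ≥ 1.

Base case: w_1 = -7, and -3^1 − 2·2^1 = -3 − 4 = -7.
Assume w_m = -3^m − 2·2^m for some m ≥ 1.
Then w_{m+1} = 3w_m + 2·2^m = 3·(-3^m − 2·2^m) + 2·2^m = -3^{m+1} − 6·2^m + 2·2^m = -3^{m+1} − 4·2^m = -3^{m+1} − 2·2^{m+1}.
By induction, w_n = -3^n − 2·2^n for all n ≥ 1.

w_n = -3^n − 2·2^n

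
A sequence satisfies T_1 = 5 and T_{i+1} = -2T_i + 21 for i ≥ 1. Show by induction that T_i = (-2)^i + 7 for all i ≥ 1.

Base case: T_1 = 5, and (-2)^1 + 7 = -2 + 7 = 5.
Assume T_r = (-2)^r + 7 for some r ≥ 1.
Then T_{r+1} = -2T_r + 21 = -2·((-2)^r + 7) + 21 = -2·(-2)^r − 14 + 21 = (-2)^{r+1} + 7.
By induction, T_i = (-2)^i + 7 for all i ≥ 1.

T_i = (-2)^i + 7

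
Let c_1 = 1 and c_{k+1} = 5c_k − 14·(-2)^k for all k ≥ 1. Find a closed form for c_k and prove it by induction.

Claim: c_k = 5^k + 2·(-2)^k.

Base case: c_1 = 1, and 5^1 + 2·(-2)^1 = 5 − 4 = 1.
Assume c_m = 5^m + 2·(-2)^m for some m ≥ 1.
Then c_{m+1} = 5c_m − 14·(-2)^m = 5·(5^m + 2·(-2)^m) − 14·(-2)^m = 5^{m+1} + 10·(-2)^m − 14·(-2)^m = 5^{m+1} − 4·(-2)^m = 5^{m+1} + 2·(-2)^{m+1}.
This completes the inductive step, so c_k = 5^k + 2·(-2)^k for all k ≥ 1.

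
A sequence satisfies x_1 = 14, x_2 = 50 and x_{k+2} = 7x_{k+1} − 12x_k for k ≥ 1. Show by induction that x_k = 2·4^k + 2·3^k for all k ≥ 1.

Base cases: x_1 = 14 and 2·4^1 + 2·3^1 = 14; x_2 = 50 and 2·4^2 + 2·3^2 = 50.
Assume x_j = 2·4^j + 2·3^j for all 1 ≤ j ≤ r, where r ≥ 2.
Then x_{r+1} = 7x_r − 12x_{r−1} = 7·(2·4^r + 2·3^r) − 12·(2·4^{r−1} + 2·3^{r−1}) = 2·(7·4 − 12)4^{r−1} + 2·(7·3 − 12)3^{r−1} = 32·4^{r−1} + 18·3^{r−1} = 2·4^{r+1} + 2·3^{r+1}.
So the formula holds for r+1, and by strong induction x_k = 2·4^k + 2·3^k for all k ≥ 1.

x_k = 2·4^k + 2·3^k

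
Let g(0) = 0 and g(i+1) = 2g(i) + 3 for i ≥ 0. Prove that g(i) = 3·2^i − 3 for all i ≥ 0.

Base case: g(0) = 0, and 3·2^0 − 3 = 3 − 3 = 0.
Assume g(r) = 3·2^r − 3 for some r ≥ 0.
Then g(r+1) = 2g(r) + 3 = 2·(3·2^r − 3) + 3 = 6·2^r − 6 + 3 = 3·2^{r+1} − 3.
This completes the inductive step, so g(i) = 3·2^i − 3 for all i ≥ 0.

g(i) = 3·2^i − 3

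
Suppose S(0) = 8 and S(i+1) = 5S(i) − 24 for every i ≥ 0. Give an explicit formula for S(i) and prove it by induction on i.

Claim: S(i) = 2·5^i + 6.

Base case: S(0) = 8, and 2·5^0 + 6 = 2 + 6 = 8.
Assume S(k) = 2·5^k + 6 for some k ≥ 0.
Then S(k+1) = 5S(k) − 24 = 5·(2·5^k + 6) − 24 = 10·5^k + 30 − 24 = 2·5^{k+1} + 6.
This completes the inductive step, so S(i) = 2·5^i + 6 for all i ≥ 0.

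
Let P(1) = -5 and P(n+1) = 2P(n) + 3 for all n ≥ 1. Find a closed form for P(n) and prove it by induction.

Claim: P(n) = -2^n − 3.

Base case: P(1) = -5, and -2^1 − 3 = -2 − 3 = -5.
Assume P(k) = -2^k − 3 for some k ≥ 1.
Then P(k+1) = 2P(k) + 3 = 2·(-2^k − 3) + 3 = -2^{k+1} − 6 + 3 = -2^{k+1} − 3.
This completes the inductive step, so P(n) = -2^n − 3 for all n ≥ 1.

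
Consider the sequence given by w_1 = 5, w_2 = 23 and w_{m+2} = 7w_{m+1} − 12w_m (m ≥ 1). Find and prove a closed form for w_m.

Claim: w_m = 2·4^m − 3^m.

Base cases: w_1 = 5 and 2·4^1 − 3^1 = 5; w_2 = 23 and 2·4^2 − 3^2 = 23.
Assume w_j = 2·4^j − 3^j for all 1 ≤ j ≤ k, where k ≥ 2.
Then w_{k+1} = 7w_k − 12w_{k−1} = 7·(2·4^k − 3^k) − 12·(2·4^{k−1} − 3^{k−1}) = 2·(7·4 − 12)4^{k−1} − (7·3 − 12)3^{k−1} = 32·4^{k−1} − 9·3^{k−1} = 2·4^{k+1} − 3^{k+1}.
So the formula holds for k+1, and by strong induction w_m = 2·4^m − 3^m for all m ≥ 1.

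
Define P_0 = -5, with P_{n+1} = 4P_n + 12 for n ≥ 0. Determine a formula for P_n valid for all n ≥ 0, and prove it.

Claim: P_n = -4^n − 4.

Base case: P_0 = -5, and -4^0 − 4 = -1 − 4 = -5.
Assume P_k = -4^k − 4 for some k ≥ 0.
Then P_{k+1} = 4P_k + 12 = 4·(-4^k − 4) + 12 = -4^{k+1} − 16 + 12 = -4^{k+1} − 4.
Hence P_n = -4^n − 4 for every n ≥ 0, by induction.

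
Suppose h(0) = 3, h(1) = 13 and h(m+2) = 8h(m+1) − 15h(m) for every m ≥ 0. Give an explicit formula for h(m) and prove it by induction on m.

Claim: h(m) = 2·5^m + 3^m.

Base cases: h(0) = 3 and 2·5^0 + 3^0 = 3; h(1) = 13 and 2·5^1 + 3^1 = 13.
Assume h(j) = 2·5^j + 3^j for all 0 ≤ j ≤ r, where r ≥ 1.
Then h(r+1) = 8h(r) − 15h(r−1) = 8·(2·5^r + 3^r) − 15·(2·5^{r−1} + 3^{r−1}) = 2·(8·5 − 15)5^{r−1} + (8·3 − 15)3^{r−1} = 50·5^{r−1} + 9·3^{r−1} = 2·5^{r+1} + 3^{r+1}.
So the formula holds for r+1, and by strong induction h(m) = 2·5^m + 3^m for all m ≥ 0.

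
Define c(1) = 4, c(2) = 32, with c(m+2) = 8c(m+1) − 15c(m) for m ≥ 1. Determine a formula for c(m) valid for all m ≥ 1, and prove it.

Claim: c(m) = 2·5^m − 2·3^m.

Base cases: c(1) = 4 and 2·5^1 − 2·3^1 = 4; c(2) = 32 and 2·5^2 − 2·3^2 = 32.
Assume c(j) = 2·5^j − 2·3^j for all 1 ≤ j ≤ k, where k ≥ 2.
Then c(k+1) = 8c(k) − 15c(k−1) = 8·(2·5^k − 2·3^k) − 15·(2·5^{k−1} − 2·3^{k−1}) = 2·(8·5 − 15)5^{k−1} − 2·(8·3 − 15)3^{k−1} = 50·5^{k−1} − 18·3^{k−1} = 2·5^{k+1} − 2·3^{k+1}.
This completes the inductive step, so c(m) = 2·5^m − 2·3^m for all m ≥ 1.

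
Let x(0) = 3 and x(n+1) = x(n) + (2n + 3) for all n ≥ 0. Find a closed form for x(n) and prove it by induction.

Claim: x(n) = n^2 + 2n + 3.

Base case: x(0) = 3, and 0^2 + 2·0 + 3 = 3.
Assume x(j) = j^2 + 2j + 3.
Then x(j+1) = x(j) + (2j + 3) = (j^2 + 2j + 3) + (2j + 3) = j^2 + 4j + 6,
and (j+1)^2 + 2·(j+1) + 3 = j^2 + 4j + 6.
This completes the inductive step, so x(n) = n^2 + 2n + 3 for all n ≥ 0.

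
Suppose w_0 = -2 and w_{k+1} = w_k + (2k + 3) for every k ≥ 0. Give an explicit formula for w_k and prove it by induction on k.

Claim: w_k = k^2 + 2k − 2.

Base case: w_0 = -2, and 0^2 + 2·0 − 2 = -2.
Assume w_j = j^2 + 2j − 2.
Then w_{j+1} = w_j + (2j + 3) = (j^2 + 2j − 2) + (2j + 3) = j^2 + 4j + 1,
and (j+1)^2 + 2·(j+1) − 2 = j^2 + 4j + 1.
By induction, w_k = k^2 + 2k − 2 for all k ≥ 0.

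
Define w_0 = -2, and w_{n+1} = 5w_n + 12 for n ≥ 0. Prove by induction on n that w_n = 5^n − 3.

Base case: w_0 = -2, and 5^0 − 3 = 1 − 3 = -2.
Assume w_r = 5^r − 3 for some r ≥ 0.
Then w_{r+1} = 5w_r + 12 = 5·(5^r − 3) + 12 = 5^{r+1} − 15 + 12 = 5^{r+1} − 3.
By induction, w_n = 5^n − 3 for all n ≥ 0.

w_n = 5^n − 3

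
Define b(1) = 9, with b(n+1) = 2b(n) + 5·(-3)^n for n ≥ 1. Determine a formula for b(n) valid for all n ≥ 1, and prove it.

Claim: b(n) = 3·2^n − (-3)^n.

Base case: b(1) = 9, and 3·2^1 − (-3)^1 = 6 + 3 = 9.
Assume b(j) = 3·2^j − (-3)^j for some j ≥ 1.
Then b(j+1) = 2b(j) + 5·(-3)^j = 2·(3·2^j − (-3)^j) + 5·(-3)^j = 3·2^{j+1} − 2·(-3)^j + 5·(-3)^j = 3·2^{j+1} + 3·(-3)^j = 3·2^{j+1} − (-3)^{j+1}.
So the formula holds for j+1, and by induction b(n) = 3·2^n − (-3)^n for all n ≥ 1.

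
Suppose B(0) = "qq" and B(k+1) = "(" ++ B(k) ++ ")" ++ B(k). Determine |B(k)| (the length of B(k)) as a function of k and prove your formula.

Claim: |B(k)| = 2^{k+2} − 2.

Base case: |B(0)| = 2, and 2^{0+2} − 2 = 2.
Assume |B(r)| = 2^{r+2} − 2.
Then |B(r+1)| = 1 + |B(r)| + 1 + |B(r)| = 2|B(r)| + 2 = 2(2^{r+2} − 2) + 2 = 2^{r+3} − 4 + 2 = 2^{r+3} − 2.
Hence |B(k)| = 2^{k+2} − 2 for every k ≥ 0, by induction.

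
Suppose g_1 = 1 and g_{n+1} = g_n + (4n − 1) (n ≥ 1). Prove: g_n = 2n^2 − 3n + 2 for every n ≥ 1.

Base case: g_1 = 1, and 2·1^2 − 3·1 + 2 = 1.
Assume g_r = 2r^2 − 3r + 2.
Then g_{r+1} = g_r + (4r − 1) = (2r^2 − 3r + 2) + (4r − 1) = 2r^2 + r + 1,
and 2·(r+1)^2 − 3·(r+1) + 2 = 2r^2 + r + 1.
By induction, g_n = 2n^2 − 3n + 2 for all n ≥ 1.

g_n = 2n^2 − 3n + 2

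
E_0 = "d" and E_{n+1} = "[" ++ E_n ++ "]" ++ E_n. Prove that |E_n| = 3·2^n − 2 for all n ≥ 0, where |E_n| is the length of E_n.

Base case: |E_0| = 1, and 3·2^0 − 2 = 1.
Assume |E_r| = 3·2^r − 2.
Then |E_{r+1}| = 1 + |E_r| + 1 + |E_r| = 2|E_r| + 2 = 2(3·2^r − 2) + 2 = 3·2^{r+1} − 4 + 2 = 3·2^{r+1} − 2.
This completes the inductive step, so |E_n| = 3·2^n − 2 for all n ≥ 0.

|E_n| = 3·2^n − 2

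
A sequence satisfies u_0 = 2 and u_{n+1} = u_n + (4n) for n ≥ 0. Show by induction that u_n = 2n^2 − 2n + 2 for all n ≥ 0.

Base case: u_0 = 2, and 2·0^2 − 2·0 + 2 = 2.
Assume u_m = 2m^2 − 2m + 2.
Then u_{m+1} = u_m + (4m) = (2m^2 − 2m + 2) + (4m) = 2m^2 + 2m + 2,
and 2·(m+1)^2 − 2·(m+1) + 2 = 2m^2 + 2m + 2.
This completes the inductive step, so u_n = 2n^2 − 2n + 2 for all n ≥ 0.

u_n = 2n^2 − 2n + 2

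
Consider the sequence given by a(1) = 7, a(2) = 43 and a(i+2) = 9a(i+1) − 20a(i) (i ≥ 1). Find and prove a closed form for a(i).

Claim: a(i) = 3·5^i − 2·4^i.

Base cases: a(1) = 7 and 3·5^1 − 2·4^1 = 7; a(2) = 43 and 3·5^2 − 2·4^2 = 43.
Assume a(j) = 3·5^j − 2·4^j for all 1 ≤ j ≤ r, where r ≥ 2.
Then a(r+1) = 9a(r) − 20a(r−1) = 9·(3·5^r − 2·4^r) − 20·(3·5^{r−1} − 2·4^{r−1}) = 3·(9·5 − 20)5^{r−1} − 2·(9·4 − 20)4^{r−1} = 75·5^{r−1} − 32·4^{r−1} = 3·5^{r+1} − 2·4^{r+1}.
Hence a(i) = 3·5^i − 2·4^i for every i ≥ 1, by strong induction.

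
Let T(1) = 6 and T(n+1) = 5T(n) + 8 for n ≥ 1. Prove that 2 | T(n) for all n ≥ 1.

Base case: T(1) = 6 = 2·3, so 2 | T(1).
Assume 2 | T(m), so T(m) = 2t for some integer t.
Then T(m+1) = 5T(m) + 8 = 5·(2t) + 8 = 2(5t + 4), so 2 | T(m+1).
This completes the inductive step, so 2 | T(n) for all n ≥ 1.

2 | T(n)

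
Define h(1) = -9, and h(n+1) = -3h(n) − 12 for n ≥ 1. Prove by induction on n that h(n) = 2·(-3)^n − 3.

Base case: h(1) = -9, and 2·(-3)^1 − 3 = -6 − 3 = -9.
Assume h(m) = 2·(-3)^m − 3 for some m ≥ 1.
Then h(m+1) = -3h(m) − 12 = -3·(2·(-3)^m − 3) − 12 = -6·(-3)^m + 9 − 12 = 2·(-3)^{m+1} − 3.
This completes the inductive step, so h(n) = 2·(-3)^n − 3 for all n ≥ 1.

h(n) = 2·(-3)^n − 3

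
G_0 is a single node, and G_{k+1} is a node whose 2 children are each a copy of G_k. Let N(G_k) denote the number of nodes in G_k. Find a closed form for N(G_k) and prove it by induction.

Claim: N(G_k) = 2^{k+1} − 1.

Base case: N(G_0) = 1, and 2^{0+1} − 1 = 1.
Assume N(G_m) = 2^{m+1} − 1.
Then N(G_{m+1}) = 1 + 2N(G_m) = 1 + 2(2^{m+1} − 1) = 2^{m+2} − 2 + 1 = 2^{m+2} − 1.
This completes the inductive step, so N(G_k) = 2^{k+1} − 1 for all k ≥ 0.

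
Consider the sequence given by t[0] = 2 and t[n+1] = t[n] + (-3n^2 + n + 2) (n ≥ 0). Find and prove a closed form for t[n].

Claim: t[n] = -n^3 + 2n^2 + n + 2.

Base case: t[0] = 2, and -0^3 + 2·0^2 + 0 + 2 = 2.
Assume t[j] = -j^3 + 2j^2 + j + 2.
Then t[j+1] = t[j] + (-3j^2 + j + 2) = (-j^3 + 2j^2 + j + 2) + (-3j^2 + j + 2) = -j^3 − j^2 + 2j + 4,
and -(j+1)^3 + 2·(j+1)^2 + (j+1) + 2 = -j^3 − j^2 + 2j + 4.
This completes the inductive step, so t[n] = -n^3 + 2n^2 + n + 2 for all n ≥ 0.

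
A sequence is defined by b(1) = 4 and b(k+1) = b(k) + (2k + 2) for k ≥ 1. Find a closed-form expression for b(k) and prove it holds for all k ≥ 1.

Claim: b(k) = k^2 + k + 2.

Base case: b(1) = 4, and 1^2 + 1 + 2 = 4.
Assume b(m) = m^2 + m + 2.
Then b(m+1) = b(m) + (2m + 2) = (m^2 + m + 2) + (2m + 2) = m^2 + 3m + 4,
and (m+1)^2 + (m+1) + 2 = m^2 + 3m + 4.
This completes the inductive step, so b(k) = k^2 + k + 2 for all k ≥ 1.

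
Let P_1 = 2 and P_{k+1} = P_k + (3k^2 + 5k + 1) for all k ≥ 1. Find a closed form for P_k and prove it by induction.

Claim: P_k = k^3 + k^2 − k + 1.

Base case: P_1 = 2, and 1^3 + 1^2 − 1 + 1 = 2.
Assume P_r = r^3 + r^2 − r + 1.
Then P_{r+1} = P_r + (3r^2 + 5r + 1) = (r^3 + r^2 − r + 1) + (3r^2 + 5r + 1) = r^3 + 4r^2 + 4r + 2,
and (r+1)^3 + (r+1)^2 − (r+1) + 1 = r^3 + 4r^2 + 4r + 2.
By induction, P_k = k^3 + k^2 − k + 1 for all k ≥ 1.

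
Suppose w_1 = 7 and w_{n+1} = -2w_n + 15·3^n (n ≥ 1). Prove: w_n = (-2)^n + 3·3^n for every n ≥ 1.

Base case: w_1 = 7, and (-2)^1 + 3·3^1 = -2 + 9 = 7.
Assume w_k = (-2)^k + 3·3^k for some k ≥ 1.
Then w_{k+1} = -2w_k + 15·3^k = -2·((-2)^k + 3·3^k) + 15·3^k = (-2)^{k+1} − 6·3^k + 15·3^k = (-2)^{k+1} + 9·3^k = (-2)^{k+1} + 3·3^{k+1}.
By induction, w_n = (-2)^n + 3·3^n for all n ≥ 1.

w_n = (-2)^n + 3·3^n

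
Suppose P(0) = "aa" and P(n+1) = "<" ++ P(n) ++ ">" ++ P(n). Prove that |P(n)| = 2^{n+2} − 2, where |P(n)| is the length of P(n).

Base case: |P(0)| = 2, and 2^{0+2} − 2 = 2.
Assume |P(j)| = 2^{j+2} − 2.
Then |P(j+1)| = 1 + |P(j)| + 1 + |P(j)| = 2|P(j)| + 2 = 2(2^{j+2} − 2) + 2 = 2^{j+3} − 4 + 2 = 2^{j+3} − 2.
Hence |P(n)| = 2^{n+2} − 2 for every n ≥ 0, by induction.

|P(n)| = 2^{n+2} − 2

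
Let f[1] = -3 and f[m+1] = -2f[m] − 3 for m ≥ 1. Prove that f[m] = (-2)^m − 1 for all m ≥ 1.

Base case: f[1] = -3, and (-2)^1 − 1 = -2 − 1 = -3.
Assume f[r] = (-2)^r − 1 for some r ≥ 1.
Then f[r+1] = -2f[r] − 3 = -2·((-2)^r − 1) − 3 = -2·(-2)^r + 2 − 3 = (-2)^{r+1} − 1.
By induction, f[m] = (-2)^m − 1 for all m ≥ 1.

f[m] = (-2)^m − 1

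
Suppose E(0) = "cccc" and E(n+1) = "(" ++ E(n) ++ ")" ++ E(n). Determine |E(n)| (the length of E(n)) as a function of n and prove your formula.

Claim: |E(n)| = 6·2^n − 2.

Base case: |E(0)| = 4, and 6·2^0 − 2 = 4.
Assume |E(k)| = 6·2^k − 2.
Then |E(k+1)| = 1 + |E(k)| + 1 + |E(k)| = 2|E(k)| + 2 = 2(6·2^k − 2) + 2 = 6·2^{k+1} − 4 + 2 = 6·2^{k+1} − 2.
So the formula holds for k+1, and by induction |E(n)| = 6·2^n − 2 for all n ≥ 0.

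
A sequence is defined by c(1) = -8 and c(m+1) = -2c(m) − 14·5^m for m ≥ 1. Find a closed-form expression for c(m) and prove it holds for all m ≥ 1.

Claim: c(m) = -(-2)^m − 2·5^m.

Base case: c(1) = -8, and -(-2)^1 − 2·5^1 = 2 − 10 = -8.
Assume c(j) = -(-2)^j − 2·5^j for some j ≥ 1.
Then c(j+1) = -2c(j) − 14·5^j = -2·(-(-2)^j − 2·5^j) − 14·5^j = -(-2)^{j+1} + 4·5^j − 14·5^j = -(-2)^{j+1} − 10·5^j = -(-2)^{j+1} − 2·5^{j+1}.
So the formula holds for j+1, and by induction c(m) = -(-2)^m − 2·5^m for all m ≥ 1.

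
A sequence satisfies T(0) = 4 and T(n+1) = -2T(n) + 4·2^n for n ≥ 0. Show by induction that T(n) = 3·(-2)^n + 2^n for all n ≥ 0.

Base case: T(0) = 4, and 3·(-2)^0 + 2^0 = 3 + 1 = 4.
Assume T(j) = 3·(-2)^j + 2^j for some j ≥ 0.
Then T(j+1) = -2T(j) + 4·2^j = -2·(3·(-2)^j + 2^j) + 4·2^j = 3·(-2)^{j+1} − 2·2^j + 4·2^j = 3·(-2)^{j+1} + 2·2^j = 3·(-2)^{j+1} + 2^{j+1}.
Hence T(n) = 3·(-2)^n + 2^n for every n ≥ 0, by induction.

T(n) = 3·(-2)^n + 2^n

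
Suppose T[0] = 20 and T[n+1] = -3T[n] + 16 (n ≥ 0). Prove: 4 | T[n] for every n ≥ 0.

Base case: T[0] = 20 = 4·5, so 4 | T[0].
Assume 4 | T[j], so T[j] = 4t for some integer t.
Then T[j+1] = -3T[j] + 16 = -3·(4t) + 16 = 4(-3t + 4), so 4 | T[j+1].
By induction, 4 | T[n] for all n ≥ 0.

4 | T[n]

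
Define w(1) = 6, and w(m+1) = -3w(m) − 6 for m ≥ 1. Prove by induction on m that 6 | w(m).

Base case: w(1) = 6 = 6·1, so 6 | w(1).
Assume 6 | w(k), so w(k) = 6t for some integer t.
Then w(k+1) = -3w(k) − 6 = -3·(6t) − 6 = 6(-3t − 1), so 6 | w(k+1).
Hence 6 | w(m) for every m ≥ 1, by induction.

6 | w(m)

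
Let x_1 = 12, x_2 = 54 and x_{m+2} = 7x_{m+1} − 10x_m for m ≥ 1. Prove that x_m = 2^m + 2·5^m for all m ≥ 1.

Base cases: x_1 = 12 and 2^1 + 2·5^1 = 12; x_2 = 54 and 2^2 + 2·5^2 = 54.
Assume x_j = 2^j + 2·5^j for all 1 ≤ j ≤ r, where r ≥ 2.
Then x_{r+1} = 7x_r − 10x_{r−1} = 7·(2^r + 2·5^r) − 10·(2^{r−1} + 2·5^{r−1}) = (7·2 − 10)2^{r−1} + 2·(7·5 − 10)5^{r−1} = 4·2^{r−1} + 50·5^{r−1} = 2^{r+1} + 2·5^{r+1}.
By strong induction, x_m = 2^m + 2·5^m for all m ≥ 1.

x_m = 2^m + 2·5^m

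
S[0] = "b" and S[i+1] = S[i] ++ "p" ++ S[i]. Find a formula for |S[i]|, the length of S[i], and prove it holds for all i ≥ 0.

Claim: |S[i]| = 2^{i+1} − 1.

Base case: |S[0]| = 1, and 2^{0+1} − 1 = 1.
Assume |S[j]| = 2^{j+1} − 1.
Then |S[j+1]| = |S[j]| + 1 + |S[j]| = 2|S[j]| + 1 = 2(2^{j+1} − 1) + 1 = 2^{j+2} − 2 + 1 = 2^{j+2} − 1.
So the formula holds for j+1, and by induction |S[i]| = 2^{i+1} − 1 for all i ≥ 0.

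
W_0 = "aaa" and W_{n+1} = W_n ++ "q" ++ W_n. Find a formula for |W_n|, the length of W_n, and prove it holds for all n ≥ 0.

Claim: |W_n| = 2^{n+2} − 1.

Base case: |W_0| = 3, and 2^{0+2} − 1 = 3.
Assume |W_k| = 2^{k+2} − 1.
Then |W_{k+1}| = |W_k| + 1 + |W_k| = 2|W_k| + 1 = 2(2^{k+2} − 1) + 1 = 2^{k+3} − 2 + 1 = 2^{k+3} − 1.
This completes the inductive step, so |W_n| = 2^{n+2} − 1 for all n ≥ 0.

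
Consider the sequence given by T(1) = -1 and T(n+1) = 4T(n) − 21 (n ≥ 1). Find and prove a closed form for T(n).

Claim: T(n) = -2·4^n + 7.

Base case: T(1) = -1, and -2·4^1 + 7 = -8 + 7 = -1.
Assume T(j) = -2·4^j + 7 for some j ≥ 1.
Then T(j+1) = 4T(j) − 21 = 4·(-2·4^j + 7) − 21 = -8·4^j + 28 − 21 = -2·4^{j+1} + 7.
By induction, T(n) = -2·4^n + 7 for all n ≥ 1.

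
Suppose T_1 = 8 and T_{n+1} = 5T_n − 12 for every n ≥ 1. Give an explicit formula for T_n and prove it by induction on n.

Claim: T_n = 5^n + 3.

Base case: T_1 = 8, and 5^1 + 3 = 5 + 3 = 8.
Assume T_j = 5^j + 3 for some j ≥ 1.
Then T_{j+1} = 5T_j − 12 = 5·(5^j + 3) − 12 = 5^{j+1} + 15 − 12 = 5^{j+1} + 3.
Hence T_n = 5^n + 3 for every n ≥ 1, by induction.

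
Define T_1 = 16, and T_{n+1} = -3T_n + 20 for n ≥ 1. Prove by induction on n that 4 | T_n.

Base case: T_1 = 16 = 4·4, so 4 | T_1.
Assume 4 | T_r, so T_r = 4t for some integer t.
Then T_{r+1} = -3T_r + 20 = -3·(4t) + 20 = 4(-3t + 5), so 4 | T_{r+1}.
This completes the inductive step, so 4 | T_n for all n ≥ 1.

4 | T_n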